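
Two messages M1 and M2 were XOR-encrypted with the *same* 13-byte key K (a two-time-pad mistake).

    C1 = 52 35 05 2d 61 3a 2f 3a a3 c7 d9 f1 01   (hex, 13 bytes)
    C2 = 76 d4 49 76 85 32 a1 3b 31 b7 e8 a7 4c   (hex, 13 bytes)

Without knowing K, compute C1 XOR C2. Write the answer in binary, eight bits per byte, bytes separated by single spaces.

C1 ⊕ C2 = (M1 ⊕ K) ⊕ (M2 ⊕ K) = M1 ⊕ M2 — the shared key cancels under XOR.
 82 xor 118 =  36
 53 xor 212 = 225
  5 xor  73 =  76
 45 xor 118 =  91
 97 xor 133 = 228
 58 xor  50 =   8
 47 xor 161 = 142
 58 xor  59 =   1
163 xor  49 = 146
199 xor 183 = 112
217 xor 232 =  49
241 xor 167 =  86
  1 xor  76 =  77

00100100 11100001 01001100 01011011 11100100 00001000 10001110 00000001 10010010 01110000 00110001 01010110 01001101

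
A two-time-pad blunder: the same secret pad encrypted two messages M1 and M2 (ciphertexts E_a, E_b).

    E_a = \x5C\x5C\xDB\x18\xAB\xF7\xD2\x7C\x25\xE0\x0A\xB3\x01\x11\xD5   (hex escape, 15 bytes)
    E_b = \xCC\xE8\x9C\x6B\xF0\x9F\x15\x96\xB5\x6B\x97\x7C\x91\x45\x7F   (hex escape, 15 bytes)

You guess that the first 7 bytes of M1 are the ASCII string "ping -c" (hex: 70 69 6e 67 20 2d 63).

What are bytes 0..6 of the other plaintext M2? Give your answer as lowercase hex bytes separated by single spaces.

e0 dd 29 14 7b 45 a4

First, E_a ⊕ E_b = (M1 ⊕ K) ⊕ (M2 ⊕ K) = M1 ⊕ M2, so the key drops out. Then M2 = (M1 ⊕ M2) ⊕ M1 over the first 7 bytes.
byte 0: (5c XOR cc) XOR 70 = 90 XOR 70 = e0
byte 1: (5c XOR e8) XOR 69 = b4 XOR 69 = dd
byte 2: (db XOR 9c) XOR 6e = 47 XOR 6e = 29
byte 3: (18 XOR 6b) XOR 67 = 73 XOR 67 = 14
byte 4: (ab XOR f0) XOR 20 = 5b XOR 20 = 7b
byte 5: (f7 XOR 9f) XOR 2d = 68 XOR 2d = 45
byte 6: (d2 XOR 15) XOR 63 = c7 XOR 63 = a4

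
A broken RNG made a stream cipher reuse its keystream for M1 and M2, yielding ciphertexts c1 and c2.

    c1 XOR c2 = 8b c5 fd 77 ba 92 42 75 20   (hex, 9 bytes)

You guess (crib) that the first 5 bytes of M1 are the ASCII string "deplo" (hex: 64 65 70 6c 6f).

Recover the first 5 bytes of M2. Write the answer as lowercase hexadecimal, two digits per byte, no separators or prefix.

efa08d1bd5

Since c1 ⊕ c2 = M1 ⊕ M2, XORing with the guessed M1 bytes yields the corresponding M2 bytes: M2 = (c1 ⊕ c2) ⊕ M1.
8b ^ 64 = ef
c5 ^ 65 = a0
fd ^ 70 = 8d
77 ^ 6c = 1b
ba ^ 6f = d5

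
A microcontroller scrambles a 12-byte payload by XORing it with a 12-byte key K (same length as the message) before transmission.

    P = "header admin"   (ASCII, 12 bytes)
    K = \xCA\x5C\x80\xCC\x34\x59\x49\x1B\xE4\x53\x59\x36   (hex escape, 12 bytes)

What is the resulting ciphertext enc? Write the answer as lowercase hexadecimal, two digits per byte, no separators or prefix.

a239e1a8512b697a803e3058

XOR is its own inverse, so applying the key byte-wise gives the result directly.
68 ⊕ ca = a2
65 ⊕ 5c = 39
61 ⊕ 80 = e1
64 ⊕ cc = a8
65 ⊕ 34 = 51
72 ⊕ 59 = 2b
20 ⊕ 49 = 69
61 ⊕ 1b = 7a
64 ⊕ e4 = 80
6d ⊕ 53 = 3e
69 ⊕ 59 = 30
6e ⊕ 36 = 58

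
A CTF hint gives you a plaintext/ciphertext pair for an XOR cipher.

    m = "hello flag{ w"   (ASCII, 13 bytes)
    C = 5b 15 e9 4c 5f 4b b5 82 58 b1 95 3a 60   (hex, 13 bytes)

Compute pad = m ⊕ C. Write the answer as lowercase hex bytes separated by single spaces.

33 70 85 20 30 6b d3 ee 39 d6 ee 1a 17

Since C = m ⊕ pad, XORing both sides with m gives pad = m ⊕ C.
byte 0: 01101000 ⊕ 01011011 = 00110011
byte 1: 01100101 ⊕ 00010101 = 01110000
byte 2: 01101100 ⊕ 11101001 = 10000101
byte 3: 01101100 ⊕ 01001100 = 00100000
byte 4: 01101111 ⊕ 01011111 = 00110000
byte 5: 00100000 ⊕ 01001011 = 01101011
byte 6: 01100110 ⊕ 10110101 = 11010011
byte 7: 01101100 ⊕ 10000010 = 11101110
byte 8: 01100001 ⊕ 01011000 = 00111001
byte 9: 01100111 ⊕ 10110001 = 11010110
byte 10: 01111011 ⊕ 10010101 = 11101110
byte 11: 00100000 ⊕ 00111010 = 00011010
byte 12: 01110111 ⊕ 01100000 = 00010111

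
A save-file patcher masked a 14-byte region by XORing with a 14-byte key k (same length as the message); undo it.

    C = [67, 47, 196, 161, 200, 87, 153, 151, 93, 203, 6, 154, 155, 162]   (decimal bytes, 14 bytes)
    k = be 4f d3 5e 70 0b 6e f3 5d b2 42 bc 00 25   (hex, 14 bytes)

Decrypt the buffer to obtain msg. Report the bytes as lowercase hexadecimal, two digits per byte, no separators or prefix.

43 ⊕ be = fd
2f ⊕ 4f = 60
c4 ⊕ d3 = 17
a1 ⊕ 5e = ff
c8 ⊕ 70 = b8
57 ⊕ 0b = 5c
99 ⊕ 6e = f7
97 ⊕ f3 = 64
5d ⊕ 5d = 00
cb ⊕ b2 = 79
06 ⊕ 42 = 44
9a ⊕ bc = 26
9b ⊕ 00 = 9b
a2 ⊕ 25 = 87

fd6017ffb85cf764007944269b87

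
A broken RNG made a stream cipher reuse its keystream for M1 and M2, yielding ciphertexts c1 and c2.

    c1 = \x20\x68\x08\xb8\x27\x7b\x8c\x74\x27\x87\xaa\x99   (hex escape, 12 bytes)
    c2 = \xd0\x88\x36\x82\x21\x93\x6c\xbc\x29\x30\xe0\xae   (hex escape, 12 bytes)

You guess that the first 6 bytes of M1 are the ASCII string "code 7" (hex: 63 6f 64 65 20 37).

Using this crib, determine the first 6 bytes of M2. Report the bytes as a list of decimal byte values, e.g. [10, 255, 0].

First, c1 ⊕ c2 = (M1 ⊕ K) ⊕ (M2 ⊕ K) = M1 ⊕ M2, so the key drops out. Then M2 = (M1 ⊕ M2) ⊕ M1 over the first 6 bytes.
byte 0: (20 xor d0) xor 63 = f0 xor 63 = 93
byte 1: (68 xor 88) xor 6f = e0 xor 6f = 8f
byte 2: (08 xor 36) xor 64 = 3e xor 64 = 5a
byte 3: (b8 xor 82) xor 65 = 3a xor 65 = 5f
byte 4: (27 xor 21) xor 20 = 06 xor 20 = 26
byte 5: (7b xor 93) xor 37 = e8 xor 37 = df

[147, 143, 90, 95, 38, 223]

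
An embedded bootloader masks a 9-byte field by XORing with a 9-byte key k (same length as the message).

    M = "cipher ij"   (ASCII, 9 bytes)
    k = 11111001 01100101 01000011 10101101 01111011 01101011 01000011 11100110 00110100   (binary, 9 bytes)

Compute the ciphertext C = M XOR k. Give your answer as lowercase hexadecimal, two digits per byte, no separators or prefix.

XOR is its own inverse, so applying the key byte-wise gives the result directly.
 99 xor 249 = 154
105 xor 101 =  12
112 xor  67 =  51
104 xor 173 = 197
101 xor 123 =  30
114 xor 107 =  25
 32 xor  67 =  99
105 xor 230 = 143
106 xor  52 =  94

9a0c33c51e19638f5e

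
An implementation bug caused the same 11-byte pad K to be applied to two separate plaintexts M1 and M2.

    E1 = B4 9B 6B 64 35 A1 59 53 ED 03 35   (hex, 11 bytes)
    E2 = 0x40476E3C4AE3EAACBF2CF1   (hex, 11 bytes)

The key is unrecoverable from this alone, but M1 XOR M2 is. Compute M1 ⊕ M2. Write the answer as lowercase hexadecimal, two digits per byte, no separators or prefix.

E1 ⊕ E2 = (M1 ⊕ K) ⊕ (M2 ⊕ K) = M1 ⊕ M2 — the shared key cancels under XOR.
180 ⊕  64 = 244
155 ⊕  71 = 220
107 ⊕ 110 =   5
100 ⊕  60 =  88
 53 ⊕  74 = 127
161 ⊕ 227 =  66
 89 ⊕ 234 = 179
 83 ⊕ 172 = 255
237 ⊕ 191 =  82
  3 ⊕  44 =  47
 53 ⊕ 241 = 196

f4dc05587f42b3ff522fc4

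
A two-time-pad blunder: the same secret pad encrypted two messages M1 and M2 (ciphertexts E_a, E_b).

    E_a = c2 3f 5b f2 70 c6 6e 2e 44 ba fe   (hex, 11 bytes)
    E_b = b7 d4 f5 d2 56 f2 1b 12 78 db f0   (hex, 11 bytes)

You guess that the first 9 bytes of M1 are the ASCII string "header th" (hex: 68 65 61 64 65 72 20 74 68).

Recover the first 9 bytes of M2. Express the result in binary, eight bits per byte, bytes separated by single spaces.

First, E_a ⊕ E_b = (M1 ⊕ K) ⊕ (M2 ⊕ K) = M1 ⊕ M2, so the key drops out. Then M2 = (M1 ⊕ M2) ⊕ M1 over the first 9 bytes.
byte 0: (c2 ^ b7) ^ 68 = 75 ^ 68 = 1d
byte 1: (3f ^ d4) ^ 65 = eb ^ 65 = 8e
byte 2: (5b ^ f5) ^ 61 = ae ^ 61 = cf
byte 3: (f2 ^ d2) ^ 64 = 20 ^ 64 = 44
byte 4: (70 ^ 56) ^ 65 = 26 ^ 65 = 43
byte 5: (c6 ^ f2) ^ 72 = 34 ^ 72 = 46
byte 6: (6e ^ 1b) ^ 20 = 75 ^ 20 = 55
byte 7: (2e ^ 12) ^ 74 = 3c ^ 74 = 48
byte 8: (44 ^ 78) ^ 68 = 3c ^ 68 = 54

00011101 10001110 11001111 01000100 01000011 01000110 01010101 01001000 01010100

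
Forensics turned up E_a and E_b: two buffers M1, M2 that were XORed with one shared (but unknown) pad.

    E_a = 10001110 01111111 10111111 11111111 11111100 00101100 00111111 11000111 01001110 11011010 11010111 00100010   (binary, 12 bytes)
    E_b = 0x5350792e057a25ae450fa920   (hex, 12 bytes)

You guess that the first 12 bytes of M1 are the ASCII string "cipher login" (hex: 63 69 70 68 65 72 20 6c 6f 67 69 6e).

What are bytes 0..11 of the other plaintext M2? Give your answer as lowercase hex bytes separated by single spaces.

be 46 b6 b9 9c 24 3a 05 64 b2 17 6c

First, E_a ⊕ E_b = (M1 ⊕ K) ⊕ (M2 ⊕ K) = M1 ⊕ M2, so the key drops out. Then M2 = (M1 ⊕ M2) ⊕ M1 over the first 12 bytes.
byte 0: (8e ⊕ 53) ⊕ 63 = dd ⊕ 63 = be
byte 1: (7f ⊕ 50) ⊕ 69 = 2f ⊕ 69 = 46
byte 2: (bf ⊕ 79) ⊕ 70 = c6 ⊕ 70 = b6
byte 3: (ff ⊕ 2e) ⊕ 68 = d1 ⊕ 68 = b9
byte 4: (fc ⊕ 05) ⊕ 65 = f9 ⊕ 65 = 9c
byte 5: (2c ⊕ 7a) ⊕ 72 = 56 ⊕ 72 = 24
byte 6: (3f ⊕ 25) ⊕ 20 = 1a ⊕ 20 = 3a
byte 7: (c7 ⊕ ae) ⊕ 6c = 69 ⊕ 6c = 05
byte 8: (4e ⊕ 45) ⊕ 6f = 0b ⊕ 6f = 64
byte 9: (da ⊕ 0f) ⊕ 67 = d5 ⊕ 67 = b2
byte 10: (d7 ⊕ a9) ⊕ 69 = 7e ⊕ 69 = 17
byte 11: (22 ⊕ 20) ⊕ 6e = 02 ⊕ 6e = 6c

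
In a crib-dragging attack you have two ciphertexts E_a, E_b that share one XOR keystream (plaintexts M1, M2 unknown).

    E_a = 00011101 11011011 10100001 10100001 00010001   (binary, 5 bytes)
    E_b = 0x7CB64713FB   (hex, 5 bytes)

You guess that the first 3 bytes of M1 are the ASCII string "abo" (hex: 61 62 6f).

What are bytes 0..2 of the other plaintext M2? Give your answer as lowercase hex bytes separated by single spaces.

First, E_a ⊕ E_b = (M1 ⊕ K) ⊕ (M2 ⊕ K) = M1 ⊕ M2, so the key drops out. Then M2 = (M1 ⊕ M2) ⊕ M1 over the first 3 bytes.
byte 0: (1d ^ 7c) ^ 61 = 61 ^ 61 = 00
byte 1: (db ^ b6) ^ 62 = 6d ^ 62 = 0f
byte 2: (a1 ^ 47) ^ 6f = e6 ^ 6f = 89

00 0f 89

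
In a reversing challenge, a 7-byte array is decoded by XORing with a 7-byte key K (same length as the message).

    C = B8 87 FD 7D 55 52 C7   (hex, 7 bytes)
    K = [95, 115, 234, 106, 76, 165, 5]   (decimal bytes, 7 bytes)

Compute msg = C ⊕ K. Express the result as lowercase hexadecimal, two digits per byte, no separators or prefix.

XOR is its own inverse, so applying the key byte-wise gives the result directly.
b8 ^ 5f = e7
87 ^ 73 = f4
fd ^ ea = 17
7d ^ 6a = 17
55 ^ 4c = 19
52 ^ a5 = f7
c7 ^ 05 = c2

e7f4171719f7c2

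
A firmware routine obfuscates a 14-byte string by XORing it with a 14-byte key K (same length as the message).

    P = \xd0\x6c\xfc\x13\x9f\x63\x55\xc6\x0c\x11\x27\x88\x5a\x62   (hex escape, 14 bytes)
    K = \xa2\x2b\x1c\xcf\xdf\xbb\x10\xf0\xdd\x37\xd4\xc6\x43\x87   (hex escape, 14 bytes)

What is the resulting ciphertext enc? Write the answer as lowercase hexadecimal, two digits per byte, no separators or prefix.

7247e0dc40d84536d126f34e19e5

XOR is its own inverse, so applying the key byte-wise gives the result directly.
byte 0: 208 ⊕ 162 = 114
byte 1: 108 ⊕  43 =  71
byte 2: 252 ⊕  28 = 224
byte 3:  19 ⊕ 207 = 220
byte 4: 159 ⊕ 223 =  64
byte 5:  99 ⊕ 187 = 216
byte 6:  85 ⊕  16 =  69
byte 7: 198 ⊕ 240 =  54
byte 8:  12 ⊕ 221 = 209
byte 9:  17 ⊕  55 =  38
byte 10:  39 ⊕ 212 = 243
byte 11: 136 ⊕ 198 =  78
byte 12:  90 ⊕  67 =  25
byte 13:  98 ⊕ 135 = 229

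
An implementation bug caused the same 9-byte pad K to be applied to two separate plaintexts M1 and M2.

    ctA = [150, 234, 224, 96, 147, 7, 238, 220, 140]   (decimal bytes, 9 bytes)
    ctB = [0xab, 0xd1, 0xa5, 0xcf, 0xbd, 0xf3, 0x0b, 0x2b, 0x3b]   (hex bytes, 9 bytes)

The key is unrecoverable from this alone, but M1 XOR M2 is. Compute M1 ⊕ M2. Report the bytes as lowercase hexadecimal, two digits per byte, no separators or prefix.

3d3b45af2ef4e5f7b7

ctA ⊕ ctB = (M1 ⊕ K) ⊕ (M2 ⊕ K) = M1 ⊕ M2 — the shared key cancels under XOR.
byte 0: 96 ^ ab = 3d
byte 1: ea ^ d1 = 3b
byte 2: e0 ^ a5 = 45
byte 3: 60 ^ cf = af
byte 4: 93 ^ bd = 2e
byte 5: 07 ^ f3 = f4
byte 6: ee ^ 0b = e5
byte 7: dc ^ 2b = f7
byte 8: 8c ^ 3b = b7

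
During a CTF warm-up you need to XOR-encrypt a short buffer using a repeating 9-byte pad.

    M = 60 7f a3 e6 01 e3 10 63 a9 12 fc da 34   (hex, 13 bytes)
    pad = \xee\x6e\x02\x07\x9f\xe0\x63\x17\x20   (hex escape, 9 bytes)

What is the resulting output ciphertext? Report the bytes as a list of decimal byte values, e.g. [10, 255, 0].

The 9-byte key repeats, so the effective keystream is ee 6e 02 07 9f e0 63 17 20 ee 6e 02 07.
byte 0: 01100000 xor 11101110 = 10001110
byte 1: 01111111 xor 01101110 = 00010001
byte 2: 10100011 xor 00000010 = 10100001
byte 3: 11100110 xor 00000111 = 11100001
byte 4: 00000001 xor 10011111 = 10011110
byte 5: 11100011 xor 11100000 = 00000011
byte 6: 00010000 xor 01100011 = 01110011
byte 7: 01100011 xor 00010111 = 01110100
byte 8: 10101001 xor 00100000 = 10001001
byte 9: 00010010 xor 11101110 = 11111100
byte 10: 11111100 xor 01101110 = 10010010
byte 11: 11011010 xor 00000010 = 11011000
byte 12: 00110100 xor 00000111 = 00110011

[142, 17, 161, 225, 158, 3, 115, 116, 137, 252, 146, 216, 51]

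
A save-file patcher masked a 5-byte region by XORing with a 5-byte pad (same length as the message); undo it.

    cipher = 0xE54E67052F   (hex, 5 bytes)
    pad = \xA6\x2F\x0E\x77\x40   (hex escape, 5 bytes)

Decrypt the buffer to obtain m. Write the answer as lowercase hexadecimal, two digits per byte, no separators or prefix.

436169726f

XOR is its own inverse, so applying the key byte-wise gives the result directly.
e5 xor a6 = 43
4e xor 2f = 61
67 xor 0e = 69
05 xor 77 = 72
2f xor 40 = 6f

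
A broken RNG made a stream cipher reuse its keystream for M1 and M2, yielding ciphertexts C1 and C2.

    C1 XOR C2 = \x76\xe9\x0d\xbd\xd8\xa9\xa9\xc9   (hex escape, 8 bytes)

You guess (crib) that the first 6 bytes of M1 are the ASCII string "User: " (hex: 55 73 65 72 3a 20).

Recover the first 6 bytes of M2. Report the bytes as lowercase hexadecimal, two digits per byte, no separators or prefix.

Since C1 ⊕ C2 = M1 ⊕ M2, XORing with the guessed M1 bytes yields the corresponding M2 bytes: M2 = (C1 ⊕ C2) ⊕ M1.
byte 0: 76 xor 55 = 23
byte 1: e9 xor 73 = 9a
byte 2: 0d xor 65 = 68
byte 3: bd xor 72 = cf
byte 4: d8 xor 3a = e2
byte 5: a9 xor 20 = 89

239a68cfe289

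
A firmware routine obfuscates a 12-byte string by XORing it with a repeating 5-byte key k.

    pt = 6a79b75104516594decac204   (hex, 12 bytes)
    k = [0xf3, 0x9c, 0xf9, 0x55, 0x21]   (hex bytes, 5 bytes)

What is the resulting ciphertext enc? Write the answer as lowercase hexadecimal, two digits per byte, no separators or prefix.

99e54e0425a2f96d8beb3198

The 5-byte key repeats, so the effective keystream is f3 9c f9 55 21 f3 9c f9 55 21 f3 9c.
byte 0: 6a XOR f3 = 99
byte 1: 79 XOR 9c = e5
byte 2: b7 XOR f9 = 4e
byte 3: 51 XOR 55 = 04
byte 4: 04 XOR 21 = 25
byte 5: 51 XOR f3 = a2
byte 6: 65 XOR 9c = f9
byte 7: 94 XOR f9 = 6d
byte 8: de XOR 55 = 8b
byte 9: ca XOR 21 = eb
byte 10: c2 XOR f3 = 31
byte 11: 04 XOR 9c = 98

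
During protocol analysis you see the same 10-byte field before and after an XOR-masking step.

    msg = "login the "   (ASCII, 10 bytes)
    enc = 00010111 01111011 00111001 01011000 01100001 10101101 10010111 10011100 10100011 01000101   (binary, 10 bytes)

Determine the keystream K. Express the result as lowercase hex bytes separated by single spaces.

Since enc = msg ⊕ K, XORing both sides with msg gives K = msg ⊕ enc.
6c xor 17 = 7b
6f xor 7b = 14
67 xor 39 = 5e
69 xor 58 = 31
6e xor 61 = 0f
20 xor ad = 8d
74 xor 97 = e3
68 xor 9c = f4
65 xor a3 = c6
20 xor 45 = 65

7b 14 5e 31 0f 8d e3 f4 c6 65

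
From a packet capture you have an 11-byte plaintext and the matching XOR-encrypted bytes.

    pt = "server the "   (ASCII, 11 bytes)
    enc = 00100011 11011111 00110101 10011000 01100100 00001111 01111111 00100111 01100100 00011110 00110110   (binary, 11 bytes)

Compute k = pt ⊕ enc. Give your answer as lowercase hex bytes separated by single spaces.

50 ba 47 ee 01 7d 5f 53 0c 7b 16

Since enc = pt ⊕ k, XORing both sides with pt gives k = pt ⊕ enc.
115 xor  35 =  80
101 xor 223 = 186
114 xor  53 =  71
118 xor 152 = 238
101 xor 100 =   1
114 xor  15 = 125
 32 xor 127 =  95
116 xor  39 =  83
104 xor 100 =  12
101 xor  30 = 123
 32 xor  54 =  22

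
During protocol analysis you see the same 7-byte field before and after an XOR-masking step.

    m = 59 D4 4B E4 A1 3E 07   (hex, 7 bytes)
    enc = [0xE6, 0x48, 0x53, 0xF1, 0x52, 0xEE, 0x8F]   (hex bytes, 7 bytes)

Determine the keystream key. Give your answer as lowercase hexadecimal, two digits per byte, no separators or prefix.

bf9c1815f3d088

Since enc = m ⊕ key, XORing both sides with m gives key = m ⊕ enc.
59 ^ e6 = bf
d4 ^ 48 = 9c
4b ^ 53 = 18
e4 ^ f1 = 15
a1 ^ 52 = f3
3e ^ ee = d0
07 ^ 8f = 88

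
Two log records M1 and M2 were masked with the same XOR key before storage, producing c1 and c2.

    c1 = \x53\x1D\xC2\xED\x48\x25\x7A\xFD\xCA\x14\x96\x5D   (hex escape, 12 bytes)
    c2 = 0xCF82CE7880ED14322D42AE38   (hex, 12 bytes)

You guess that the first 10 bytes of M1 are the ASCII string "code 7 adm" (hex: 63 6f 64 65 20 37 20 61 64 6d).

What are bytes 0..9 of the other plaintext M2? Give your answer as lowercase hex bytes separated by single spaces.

First, c1 ⊕ c2 = (M1 ⊕ K) ⊕ (M2 ⊕ K) = M1 ⊕ M2, so the key drops out. Then M2 = (M1 ⊕ M2) ⊕ M1 over the first 10 bytes.
byte 0: (53 xor cf) xor 63 = 9c xor 63 = ff
byte 1: (1d xor 82) xor 6f = 9f xor 6f = f0
byte 2: (c2 xor ce) xor 64 = 0c xor 64 = 68
byte 3: (ed xor 78) xor 65 = 95 xor 65 = f0
byte 4: (48 xor 80) xor 20 = c8 xor 20 = e8
byte 5: (25 xor ed) xor 37 = c8 xor 37 = ff
byte 6: (7a xor 14) xor 20 = 6e xor 20 = 4e
byte 7: (fd xor 32) xor 61 = cf xor 61 = ae
byte 8: (ca xor 2d) xor 64 = e7 xor 64 = 83
byte 9: (14 xor 42) xor 6d = 56 xor 6d = 3b

ff f0 68 f0 e8 ff 4e ae 83 3b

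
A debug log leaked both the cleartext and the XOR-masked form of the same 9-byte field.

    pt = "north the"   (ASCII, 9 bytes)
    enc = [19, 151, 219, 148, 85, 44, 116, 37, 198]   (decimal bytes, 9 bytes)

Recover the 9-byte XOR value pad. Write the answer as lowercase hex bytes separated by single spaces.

7d f8 a9 e0 3d 0c 00 4d a3

Since enc = pt ⊕ pad, XORing both sides with pt gives pad = pt ⊕ enc.
6e ^ 13 = 7d
6f ^ 97 = f8
72 ^ db = a9
74 ^ 94 = e0
68 ^ 55 = 3d
20 ^ 2c = 0c
74 ^ 74 = 00
68 ^ 25 = 4d
65 ^ c6 = a3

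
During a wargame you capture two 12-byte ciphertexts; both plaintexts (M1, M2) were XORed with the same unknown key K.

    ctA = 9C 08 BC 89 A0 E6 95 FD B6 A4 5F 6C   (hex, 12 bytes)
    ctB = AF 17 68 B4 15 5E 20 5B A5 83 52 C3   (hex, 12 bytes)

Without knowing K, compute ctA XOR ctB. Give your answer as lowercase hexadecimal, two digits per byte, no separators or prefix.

331fd43db5b8b5a613270daf

ctA ⊕ ctB = (M1 ⊕ K) ⊕ (M2 ⊕ K) = M1 ⊕ M2 — the shared key cancels under XOR.
byte 0: 156 XOR 175 =  51
byte 1:   8 XOR  23 =  31
byte 2: 188 XOR 104 = 212
byte 3: 137 XOR 180 =  61
byte 4: 160 XOR  21 = 181
byte 5: 230 XOR  94 = 184
byte 6: 149 XOR  32 = 181
byte 7: 253 XOR  91 = 166
byte 8: 182 XOR 165 =  19
byte 9: 164 XOR 131 =  39
byte 10:  95 XOR  82 =  13
byte 11: 108 XOR 195 = 175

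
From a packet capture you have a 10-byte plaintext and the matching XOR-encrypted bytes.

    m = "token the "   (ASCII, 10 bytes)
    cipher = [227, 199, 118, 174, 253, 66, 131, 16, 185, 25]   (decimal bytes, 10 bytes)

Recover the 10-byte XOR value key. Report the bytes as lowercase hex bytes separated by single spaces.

97 a8 1d cb 93 62 f7 78 dc 39

Since cipher = m ⊕ key, XORing both sides with m gives key = m ⊕ cipher.
74 xor e3 = 97
6f xor c7 = a8
6b xor 76 = 1d
65 xor ae = cb
6e xor fd = 93
20 xor 42 = 62
74 xor 83 = f7
68 xor 10 = 78
65 xor b9 = dc
20 xor 19 = 39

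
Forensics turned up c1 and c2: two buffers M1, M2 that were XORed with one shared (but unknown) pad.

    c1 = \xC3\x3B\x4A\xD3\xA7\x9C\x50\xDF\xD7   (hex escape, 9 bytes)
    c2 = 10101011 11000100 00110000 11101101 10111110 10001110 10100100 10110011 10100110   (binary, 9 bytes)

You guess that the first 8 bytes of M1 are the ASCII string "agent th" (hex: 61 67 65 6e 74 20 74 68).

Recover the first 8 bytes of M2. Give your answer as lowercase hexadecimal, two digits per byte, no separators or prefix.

First, c1 ⊕ c2 = (M1 ⊕ K) ⊕ (M2 ⊕ K) = M1 ⊕ M2, so the key drops out. Then M2 = (M1 ⊕ M2) ⊕ M1 over the first 8 bytes.
byte 0: (c3 xor ab) xor 61 = 68 xor 61 = 09
byte 1: (3b xor c4) xor 67 = ff xor 67 = 98
byte 2: (4a xor 30) xor 65 = 7a xor 65 = 1f
byte 3: (d3 xor ed) xor 6e = 3e xor 6e = 50
byte 4: (a7 xor be) xor 74 = 19 xor 74 = 6d
byte 5: (9c xor 8e) xor 20 = 12 xor 20 = 32
byte 6: (50 xor a4) xor 74 = f4 xor 74 = 80
byte 7: (df xor b3) xor 68 = 6c xor 68 = 04

09981f506d328004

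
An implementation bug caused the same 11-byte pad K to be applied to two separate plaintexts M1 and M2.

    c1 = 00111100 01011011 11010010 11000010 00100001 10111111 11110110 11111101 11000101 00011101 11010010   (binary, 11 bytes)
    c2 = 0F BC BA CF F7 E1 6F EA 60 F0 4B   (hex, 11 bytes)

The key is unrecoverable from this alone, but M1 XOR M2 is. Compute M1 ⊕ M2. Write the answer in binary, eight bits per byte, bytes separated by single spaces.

c1 ⊕ c2 = (M1 ⊕ K) ⊕ (M2 ⊕ K) = M1 ⊕ M2 — the shared key cancels under XOR.
3c XOR 0f = 33
5b XOR bc = e7
d2 XOR ba = 68
c2 XOR cf = 0d
21 XOR f7 = d6
bf XOR e1 = 5e
f6 XOR 6f = 99
fd XOR ea = 17
c5 XOR 60 = a5
1d XOR f0 = ed
d2 XOR 4b = 99

00110011 11100111 01101000 00001101 11010110 01011110 10011001 00010111 10100101 11101101 10011001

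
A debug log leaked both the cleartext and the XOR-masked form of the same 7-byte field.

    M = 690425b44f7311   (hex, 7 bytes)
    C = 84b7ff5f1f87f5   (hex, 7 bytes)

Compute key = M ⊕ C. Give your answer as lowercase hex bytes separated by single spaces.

ed b3 da eb 50 f4 e4

Since C = M ⊕ key, XORing both sides with M gives key = M ⊕ C.
byte 0: 69 ^ 84 = ed
byte 1: 04 ^ b7 = b3
byte 2: 25 ^ ff = da
byte 3: b4 ^ 5f = eb
byte 4: 4f ^ 1f = 50
byte 5: 73 ^ 87 = f4
byte 6: 11 ^ f5 = e4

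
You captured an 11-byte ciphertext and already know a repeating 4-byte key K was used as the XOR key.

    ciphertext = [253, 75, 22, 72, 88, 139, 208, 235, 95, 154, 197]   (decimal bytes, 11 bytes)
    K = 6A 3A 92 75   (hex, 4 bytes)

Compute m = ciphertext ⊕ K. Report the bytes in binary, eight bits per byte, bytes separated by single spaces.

The 4-byte key repeats, so the effective keystream is 6a 3a 92 75 6a 3a 92 75 6a 3a 92.
byte 0: fd xor 6a = 97
byte 1: 4b xor 3a = 71
byte 2: 16 xor 92 = 84
byte 3: 48 xor 75 = 3d
byte 4: 58 xor 6a = 32
byte 5: 8b xor 3a = b1
byte 6: d0 xor 92 = 42
byte 7: eb xor 75 = 9e
byte 8: 5f xor 6a = 35
byte 9: 9a xor 3a = a0
byte 10: c5 xor 92 = 57

10010111 01110001 10000100 00111101 00110010 10110001 01000010 10011110 00110101 10100000 01010111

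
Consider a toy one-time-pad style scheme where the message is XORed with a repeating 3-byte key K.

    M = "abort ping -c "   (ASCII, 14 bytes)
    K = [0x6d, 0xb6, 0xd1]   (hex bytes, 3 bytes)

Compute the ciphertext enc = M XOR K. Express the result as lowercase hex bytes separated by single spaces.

0c d4 be 1f c2 f1 1d df bf 0a 96 fc 0e 96

The 3-byte key repeats, so the effective keystream is 6d b6 d1 6d b6 d1 6d b6 d1 6d b6 d1 6d b6.
byte 0: 61 xor 6d = 0c
byte 1: 62 xor b6 = d4
byte 2: 6f xor d1 = be
byte 3: 72 xor 6d = 1f
byte 4: 74 xor b6 = c2
byte 5: 20 xor d1 = f1
byte 6: 70 xor 6d = 1d
byte 7: 69 xor b6 = df
byte 8: 6e xor d1 = bf
byte 9: 67 xor 6d = 0a
byte 10: 20 xor b6 = 96
byte 11: 2d xor d1 = fc
byte 12: 63 xor 6d = 0e
byte 13: 20 xor b6 = 96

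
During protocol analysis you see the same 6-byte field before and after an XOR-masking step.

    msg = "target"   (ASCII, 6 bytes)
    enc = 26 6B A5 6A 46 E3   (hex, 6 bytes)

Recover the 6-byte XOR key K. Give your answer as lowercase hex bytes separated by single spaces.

Since enc = msg ⊕ K, XORing both sides with msg gives K = msg ⊕ enc.
74 xor 26 = 52
61 xor 6b = 0a
72 xor a5 = d7
67 xor 6a = 0d
65 xor 46 = 23
74 xor e3 = 97

52 0a d7 0d 23 97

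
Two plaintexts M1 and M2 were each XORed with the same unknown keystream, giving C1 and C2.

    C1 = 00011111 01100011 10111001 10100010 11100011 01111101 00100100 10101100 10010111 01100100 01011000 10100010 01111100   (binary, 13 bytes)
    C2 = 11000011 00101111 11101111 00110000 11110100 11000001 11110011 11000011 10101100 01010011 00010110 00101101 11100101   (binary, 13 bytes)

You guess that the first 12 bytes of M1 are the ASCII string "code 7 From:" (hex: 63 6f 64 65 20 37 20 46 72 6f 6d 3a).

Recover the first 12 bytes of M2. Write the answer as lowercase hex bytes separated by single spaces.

First, C1 ⊕ C2 = (M1 ⊕ K) ⊕ (M2 ⊕ K) = M1 ⊕ M2, so the key drops out. Then M2 = (M1 ⊕ M2) ⊕ M1 over the first 12 bytes.
byte 0: (1f ⊕ c3) ⊕ 63 = dc ⊕ 63 = bf
byte 1: (63 ⊕ 2f) ⊕ 6f = 4c ⊕ 6f = 23
byte 2: (b9 ⊕ ef) ⊕ 64 = 56 ⊕ 64 = 32
byte 3: (a2 ⊕ 30) ⊕ 65 = 92 ⊕ 65 = f7
byte 4: (e3 ⊕ f4) ⊕ 20 = 17 ⊕ 20 = 37
byte 5: (7d ⊕ c1) ⊕ 37 = bc ⊕ 37 = 8b
byte 6: (24 ⊕ f3) ⊕ 20 = d7 ⊕ 20 = f7
byte 7: (ac ⊕ c3) ⊕ 46 = 6f ⊕ 46 = 29
byte 8: (97 ⊕ ac) ⊕ 72 = 3b ⊕ 72 = 49
byte 9: (64 ⊕ 53) ⊕ 6f = 37 ⊕ 6f = 58
byte 10: (58 ⊕ 16) ⊕ 6d = 4e ⊕ 6d = 23
byte 11: (a2 ⊕ 2d) ⊕ 3a = 8f ⊕ 3a = b5

bf 23 32 f7 37 8b f7 29 49 58 23 b5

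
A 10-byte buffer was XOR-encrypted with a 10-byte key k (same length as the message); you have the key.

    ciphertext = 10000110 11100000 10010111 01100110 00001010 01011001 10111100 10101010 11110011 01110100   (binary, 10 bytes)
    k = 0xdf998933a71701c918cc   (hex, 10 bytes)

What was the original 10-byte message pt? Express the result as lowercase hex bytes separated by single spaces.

59 79 1e 55 ad 4e bd 63 eb b8

XOR is its own inverse, so applying the key byte-wise gives the result directly.
byte 0: 86 XOR df = 59
byte 1: e0 XOR 99 = 79
byte 2: 97 XOR 89 = 1e
byte 3: 66 XOR 33 = 55
byte 4: 0a XOR a7 = ad
byte 5: 59 XOR 17 = 4e
byte 6: bc XOR 01 = bd
byte 7: aa XOR c9 = 63
byte 8: f3 XOR 18 = eb
byte 9: 74 XOR cc = b8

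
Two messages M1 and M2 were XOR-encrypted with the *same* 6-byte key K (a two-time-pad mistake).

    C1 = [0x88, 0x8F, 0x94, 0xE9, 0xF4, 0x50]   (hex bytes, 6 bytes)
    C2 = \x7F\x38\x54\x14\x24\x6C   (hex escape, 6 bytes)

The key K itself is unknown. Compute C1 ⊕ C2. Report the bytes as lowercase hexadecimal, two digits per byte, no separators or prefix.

C1 ⊕ C2 = (M1 ⊕ K) ⊕ (M2 ⊕ K) = M1 ⊕ M2 — the shared key cancels under XOR.
88 ⊕ 7f = f7
8f ⊕ 38 = b7
94 ⊕ 54 = c0
e9 ⊕ 14 = fd
f4 ⊕ 24 = d0
50 ⊕ 6c = 3c

f7b7c0fdd03c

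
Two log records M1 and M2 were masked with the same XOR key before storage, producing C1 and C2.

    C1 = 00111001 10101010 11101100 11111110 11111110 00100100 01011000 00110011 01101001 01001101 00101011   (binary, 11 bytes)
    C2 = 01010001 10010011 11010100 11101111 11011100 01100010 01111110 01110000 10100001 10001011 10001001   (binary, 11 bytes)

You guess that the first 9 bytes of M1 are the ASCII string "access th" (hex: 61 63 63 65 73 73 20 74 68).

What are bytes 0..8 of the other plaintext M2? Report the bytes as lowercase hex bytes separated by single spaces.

First, C1 ⊕ C2 = (M1 ⊕ K) ⊕ (M2 ⊕ K) = M1 ⊕ M2, so the key drops out. Then M2 = (M1 ⊕ M2) ⊕ M1 over the first 9 bytes.
byte 0: (39 ^ 51) ^ 61 = 68 ^ 61 = 09
byte 1: (aa ^ 93) ^ 63 = 39 ^ 63 = 5a
byte 2: (ec ^ d4) ^ 63 = 38 ^ 63 = 5b
byte 3: (fe ^ ef) ^ 65 = 11 ^ 65 = 74
byte 4: (fe ^ dc) ^ 73 = 22 ^ 73 = 51
byte 5: (24 ^ 62) ^ 73 = 46 ^ 73 = 35
byte 6: (58 ^ 7e) ^ 20 = 26 ^ 20 = 06
byte 7: (33 ^ 70) ^ 74 = 43 ^ 74 = 37
byte 8: (69 ^ a1) ^ 68 = c8 ^ 68 = a0

09 5a 5b 74 51 35 06 37 a0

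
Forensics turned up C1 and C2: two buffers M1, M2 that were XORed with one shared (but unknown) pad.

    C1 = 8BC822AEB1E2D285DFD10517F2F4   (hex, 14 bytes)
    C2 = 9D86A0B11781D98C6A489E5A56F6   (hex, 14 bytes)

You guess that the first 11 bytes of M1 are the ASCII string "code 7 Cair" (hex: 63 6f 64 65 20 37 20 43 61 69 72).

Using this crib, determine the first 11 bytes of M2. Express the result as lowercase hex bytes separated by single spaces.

First, C1 ⊕ C2 = (M1 ⊕ K) ⊕ (M2 ⊕ K) = M1 ⊕ M2, so the key drops out. Then M2 = (M1 ⊕ M2) ⊕ M1 over the first 11 bytes.
byte 0: (8b xor 9d) xor 63 = 16 xor 63 = 75
byte 1: (c8 xor 86) xor 6f = 4e xor 6f = 21
byte 2: (22 xor a0) xor 64 = 82 xor 64 = e6
byte 3: (ae xor b1) xor 65 = 1f xor 65 = 7a
byte 4: (b1 xor 17) xor 20 = a6 xor 20 = 86
byte 5: (e2 xor 81) xor 37 = 63 xor 37 = 54
byte 6: (d2 xor d9) xor 20 = 0b xor 20 = 2b
byte 7: (85 xor 8c) xor 43 = 09 xor 43 = 4a
byte 8: (df xor 6a) xor 61 = b5 xor 61 = d4
byte 9: (d1 xor 48) xor 69 = 99 xor 69 = f0
byte 10: (05 xor 9e) xor 72 = 9b xor 72 = e9

75 21 e6 7a 86 54 2b 4a d4 f0 e9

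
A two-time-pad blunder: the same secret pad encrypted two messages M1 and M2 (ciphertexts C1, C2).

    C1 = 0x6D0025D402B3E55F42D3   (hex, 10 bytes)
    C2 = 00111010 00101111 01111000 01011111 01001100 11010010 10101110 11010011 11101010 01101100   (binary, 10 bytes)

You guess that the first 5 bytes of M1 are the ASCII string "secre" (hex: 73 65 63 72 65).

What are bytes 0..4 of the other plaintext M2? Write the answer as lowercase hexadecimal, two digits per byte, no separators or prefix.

244a3ef92b

First, C1 ⊕ C2 = (M1 ⊕ K) ⊕ (M2 ⊕ K) = M1 ⊕ M2, so the key drops out. Then M2 = (M1 ⊕ M2) ⊕ M1 over the first 5 bytes.
byte 0: (6d ^ 3a) ^ 73 = 57 ^ 73 = 24
byte 1: (00 ^ 2f) ^ 65 = 2f ^ 65 = 4a
byte 2: (25 ^ 78) ^ 63 = 5d ^ 63 = 3e
byte 3: (d4 ^ 5f) ^ 72 = 8b ^ 72 = f9
byte 4: (02 ^ 4c) ^ 65 = 4e ^ 65 = 2b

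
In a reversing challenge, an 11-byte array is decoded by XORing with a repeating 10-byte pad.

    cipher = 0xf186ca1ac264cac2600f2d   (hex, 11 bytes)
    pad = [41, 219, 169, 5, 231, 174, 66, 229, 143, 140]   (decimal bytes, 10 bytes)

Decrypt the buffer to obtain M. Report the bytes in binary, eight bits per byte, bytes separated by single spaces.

11011000 01011101 01100011 00011111 00100101 11001010 10001000 00100111 11101111 10000011 00000100

The 10-byte key repeats, so the effective keystream is 29 db a9 05 e7 ae 42 e5 8f 8c 29.
byte 0: 11110001 ⊕ 00101001 = 11011000
byte 1: 10000110 ⊕ 11011011 = 01011101
byte 2: 11001010 ⊕ 10101001 = 01100011
byte 3: 00011010 ⊕ 00000101 = 00011111
byte 4: 11000010 ⊕ 11100111 = 00100101
byte 5: 01100100 ⊕ 10101110 = 11001010
byte 6: 11001010 ⊕ 01000010 = 10001000
byte 7: 11000010 ⊕ 11100101 = 00100111
byte 8: 01100000 ⊕ 10001111 = 11101111
byte 9: 00001111 ⊕ 10001100 = 10000011
byte 10: 00101101 ⊕ 00101001 = 00000100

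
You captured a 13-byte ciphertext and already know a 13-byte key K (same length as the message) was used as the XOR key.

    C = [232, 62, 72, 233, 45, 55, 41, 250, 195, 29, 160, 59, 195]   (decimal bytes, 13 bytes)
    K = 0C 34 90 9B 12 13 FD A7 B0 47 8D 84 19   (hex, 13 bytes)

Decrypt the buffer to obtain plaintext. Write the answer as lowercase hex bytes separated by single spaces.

XOR is its own inverse, so applying the key byte-wise gives the result directly.
e8 XOR 0c = e4
3e XOR 34 = 0a
48 XOR 90 = d8
e9 XOR 9b = 72
2d XOR 12 = 3f
37 XOR 13 = 24
29 XOR fd = d4
fa XOR a7 = 5d
c3 XOR b0 = 73
1d XOR 47 = 5a
a0 XOR 8d = 2d
3b XOR 84 = bf
c3 XOR 19 = da

e4 0a d8 72 3f 24 d4 5d 73 5a 2d bf da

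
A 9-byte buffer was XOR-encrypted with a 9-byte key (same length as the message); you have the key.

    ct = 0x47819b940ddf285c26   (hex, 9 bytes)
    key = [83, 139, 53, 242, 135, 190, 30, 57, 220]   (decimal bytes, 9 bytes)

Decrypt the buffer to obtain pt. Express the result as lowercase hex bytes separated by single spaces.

01000111 XOR 01010011 = 00010100
10000001 XOR 10001011 = 00001010
10011011 XOR 00110101 = 10101110
10010100 XOR 11110010 = 01100110
00001101 XOR 10000111 = 10001010
11011111 XOR 10111110 = 01100001
00101000 XOR 00011110 = 00110110
01011100 XOR 00111001 = 01100101
00100110 XOR 11011100 = 11111010

14 0a ae 66 8a 61 36 65 fa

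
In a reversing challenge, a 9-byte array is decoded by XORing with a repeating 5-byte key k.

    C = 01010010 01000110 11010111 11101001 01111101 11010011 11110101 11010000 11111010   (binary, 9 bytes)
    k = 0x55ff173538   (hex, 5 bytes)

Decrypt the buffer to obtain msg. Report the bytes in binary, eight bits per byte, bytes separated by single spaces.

00000111 10111001 11000000 11011100 01000101 10000110 00001010 11000111 11001111

The 5-byte key repeats, so the effective keystream is 55 ff 17 35 38 55 ff 17 35.
byte 0: 52 XOR 55 = 07
byte 1: 46 XOR ff = b9
byte 2: d7 XOR 17 = c0
byte 3: e9 XOR 35 = dc
byte 4: 7d XOR 38 = 45
byte 5: d3 XOR 55 = 86
byte 6: f5 XOR ff = 0a
byte 7: d0 XOR 17 = c7
byte 8: fa XOR 35 = cf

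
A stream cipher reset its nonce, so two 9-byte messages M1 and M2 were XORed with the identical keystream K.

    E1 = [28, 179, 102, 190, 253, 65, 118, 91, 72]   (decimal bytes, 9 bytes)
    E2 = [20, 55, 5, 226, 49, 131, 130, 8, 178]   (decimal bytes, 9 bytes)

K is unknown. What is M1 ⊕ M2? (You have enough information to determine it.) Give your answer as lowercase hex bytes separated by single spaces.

08 84 63 5c cc c2 f4 53 fa

E1 ⊕ E2 = (M1 ⊕ K) ⊕ (M2 ⊕ K) = M1 ⊕ M2 — the shared key cancels under XOR.
1c xor 14 = 08
b3 xor 37 = 84
66 xor 05 = 63
be xor e2 = 5c
fd xor 31 = cc
41 xor 83 = c2
76 xor 82 = f4
5b xor 08 = 53
48 xor b2 = fa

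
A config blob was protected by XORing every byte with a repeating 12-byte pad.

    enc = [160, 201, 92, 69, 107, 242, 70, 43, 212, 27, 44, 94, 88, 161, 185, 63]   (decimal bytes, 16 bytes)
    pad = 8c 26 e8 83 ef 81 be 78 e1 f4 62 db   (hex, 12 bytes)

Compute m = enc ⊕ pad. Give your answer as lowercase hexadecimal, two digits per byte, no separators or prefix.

2cefb4c68473f85335ef4e85d48751bc

The 12-byte key repeats, so the effective keystream is 8c 26 e8 83 ef 81 be 78 e1 f4 62 db 8c 26 e8 83.
byte 0: a0 ⊕ 8c = 2c
byte 1: c9 ⊕ 26 = ef
byte 2: 5c ⊕ e8 = b4
byte 3: 45 ⊕ 83 = c6
byte 4: 6b ⊕ ef = 84
byte 5: f2 ⊕ 81 = 73
byte 6: 46 ⊕ be = f8
byte 7: 2b ⊕ 78 = 53
byte 8: d4 ⊕ e1 = 35
byte 9: 1b ⊕ f4 = ef
byte 10: 2c ⊕ 62 = 4e
byte 11: 5e ⊕ db = 85
byte 12: 58 ⊕ 8c = d4
byte 13: a1 ⊕ 26 = 87
byte 14: b9 ⊕ e8 = 51
byte 15: 3f ⊕ 83 = bc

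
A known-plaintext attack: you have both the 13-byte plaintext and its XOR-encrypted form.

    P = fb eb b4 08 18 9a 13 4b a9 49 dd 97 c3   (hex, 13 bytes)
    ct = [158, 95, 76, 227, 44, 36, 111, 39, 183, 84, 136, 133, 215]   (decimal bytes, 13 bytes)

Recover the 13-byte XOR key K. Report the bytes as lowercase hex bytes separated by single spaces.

Since ct = P ⊕ K, XORing both sides with P gives K = P ⊕ ct.
byte 0: fb XOR 9e = 65
byte 1: eb XOR 5f = b4
byte 2: b4 XOR 4c = f8
byte 3: 08 XOR e3 = eb
byte 4: 18 XOR 2c = 34
byte 5: 9a XOR 24 = be
byte 6: 13 XOR 6f = 7c
byte 7: 4b XOR 27 = 6c
byte 8: a9 XOR b7 = 1e
byte 9: 49 XOR 54 = 1d
byte 10: dd XOR 88 = 55
byte 11: 97 XOR 85 = 12
byte 12: c3 XOR d7 = 14

65 b4 f8 eb 34 be 7c 6c 1e 1d 55 12 14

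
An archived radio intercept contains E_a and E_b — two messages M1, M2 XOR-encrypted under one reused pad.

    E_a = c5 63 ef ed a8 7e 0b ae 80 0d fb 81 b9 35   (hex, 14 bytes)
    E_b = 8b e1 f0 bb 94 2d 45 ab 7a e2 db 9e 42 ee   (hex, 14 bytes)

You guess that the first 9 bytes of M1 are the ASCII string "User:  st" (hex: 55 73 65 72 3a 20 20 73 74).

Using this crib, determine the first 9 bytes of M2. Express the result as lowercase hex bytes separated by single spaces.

First, E_a ⊕ E_b = (M1 ⊕ K) ⊕ (M2 ⊕ K) = M1 ⊕ M2, so the key drops out. Then M2 = (M1 ⊕ M2) ⊕ M1 over the first 9 bytes.
byte 0: (c5 xor 8b) xor 55 = 4e xor 55 = 1b
byte 1: (63 xor e1) xor 73 = 82 xor 73 = f1
byte 2: (ef xor f0) xor 65 = 1f xor 65 = 7a
byte 3: (ed xor bb) xor 72 = 56 xor 72 = 24
byte 4: (a8 xor 94) xor 3a = 3c xor 3a = 06
byte 5: (7e xor 2d) xor 20 = 53 xor 20 = 73
byte 6: (0b xor 45) xor 20 = 4e xor 20 = 6e
byte 7: (ae xor ab) xor 73 = 05 xor 73 = 76
byte 8: (80 xor 7a) xor 74 = fa xor 74 = 8e

1b f1 7a 24 06 73 6e 76 8e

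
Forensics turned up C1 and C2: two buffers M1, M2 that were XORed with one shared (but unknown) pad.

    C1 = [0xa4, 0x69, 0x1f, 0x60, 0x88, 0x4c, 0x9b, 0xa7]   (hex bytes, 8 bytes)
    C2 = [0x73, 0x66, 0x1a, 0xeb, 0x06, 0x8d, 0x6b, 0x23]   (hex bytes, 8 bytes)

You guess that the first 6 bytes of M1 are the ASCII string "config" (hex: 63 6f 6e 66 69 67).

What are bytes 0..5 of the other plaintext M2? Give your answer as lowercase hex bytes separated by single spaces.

b4 60 6b ed e7 a6

First, C1 ⊕ C2 = (M1 ⊕ K) ⊕ (M2 ⊕ K) = M1 ⊕ M2, so the key drops out. Then M2 = (M1 ⊕ M2) ⊕ M1 over the first 6 bytes.
byte 0: (a4 xor 73) xor 63 = d7 xor 63 = b4
byte 1: (69 xor 66) xor 6f = 0f xor 6f = 60
byte 2: (1f xor 1a) xor 6e = 05 xor 6e = 6b
byte 3: (60 xor eb) xor 66 = 8b xor 66 = ed
byte 4: (88 xor 06) xor 69 = 8e xor 69 = e7
byte 5: (4c xor 8d) xor 67 = c1 xor 67 = a6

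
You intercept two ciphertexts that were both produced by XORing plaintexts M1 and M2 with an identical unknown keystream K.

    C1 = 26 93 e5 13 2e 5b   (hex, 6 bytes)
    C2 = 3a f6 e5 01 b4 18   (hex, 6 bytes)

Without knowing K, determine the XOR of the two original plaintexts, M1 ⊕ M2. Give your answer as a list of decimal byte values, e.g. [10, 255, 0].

C1 ⊕ C2 = (M1 ⊕ K) ⊕ (M2 ⊕ K) = M1 ⊕ M2 — the shared key cancels under XOR.
 38 XOR  58 =  28
147 XOR 246 = 101
229 XOR 229 =   0
 19 XOR   1 =  18
 46 XOR 180 = 154
 91 XOR  24 =  67

[28, 101, 0, 18, 154, 67]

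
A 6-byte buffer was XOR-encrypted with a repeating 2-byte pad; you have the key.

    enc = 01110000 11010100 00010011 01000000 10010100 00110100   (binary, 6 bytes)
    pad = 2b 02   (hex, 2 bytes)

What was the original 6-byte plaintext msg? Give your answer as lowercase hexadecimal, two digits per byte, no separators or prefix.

The 2-byte key repeats, so the effective keystream is 2b 02 2b 02 2b 02.
byte 0: 70 ⊕ 2b = 5b
byte 1: d4 ⊕ 02 = d6
byte 2: 13 ⊕ 2b = 38
byte 3: 40 ⊕ 02 = 42
byte 4: 94 ⊕ 2b = bf
byte 5: 34 ⊕ 02 = 36

5bd63842bf36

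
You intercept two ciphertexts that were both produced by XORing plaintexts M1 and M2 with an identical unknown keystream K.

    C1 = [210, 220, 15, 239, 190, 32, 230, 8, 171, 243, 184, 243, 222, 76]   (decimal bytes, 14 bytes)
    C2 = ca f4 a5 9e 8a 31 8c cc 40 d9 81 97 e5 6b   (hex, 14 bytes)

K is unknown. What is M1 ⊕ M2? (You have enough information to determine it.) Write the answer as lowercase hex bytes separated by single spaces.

C1 ⊕ C2 = (M1 ⊕ K) ⊕ (M2 ⊕ K) = M1 ⊕ M2 — the shared key cancels under XOR.
byte 0: d2 XOR ca = 18
byte 1: dc XOR f4 = 28
byte 2: 0f XOR a5 = aa
byte 3: ef XOR 9e = 71
byte 4: be XOR 8a = 34
byte 5: 20 XOR 31 = 11
byte 6: e6 XOR 8c = 6a
byte 7: 08 XOR cc = c4
byte 8: ab XOR 40 = eb
byte 9: f3 XOR d9 = 2a
byte 10: b8 XOR 81 = 39
byte 11: f3 XOR 97 = 64
byte 12: de XOR e5 = 3b
byte 13: 4c XOR 6b = 27

18 28 aa 71 34 11 6a c4 eb 2a 39 64 3b 27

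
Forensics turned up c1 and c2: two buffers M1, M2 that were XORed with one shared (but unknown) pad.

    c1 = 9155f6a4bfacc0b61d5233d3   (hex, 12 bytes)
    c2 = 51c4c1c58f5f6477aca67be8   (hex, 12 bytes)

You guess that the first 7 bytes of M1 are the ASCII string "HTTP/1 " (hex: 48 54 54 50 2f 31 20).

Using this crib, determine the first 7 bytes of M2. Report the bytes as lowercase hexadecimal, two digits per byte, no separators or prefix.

First, c1 ⊕ c2 = (M1 ⊕ K) ⊕ (M2 ⊕ K) = M1 ⊕ M2, so the key drops out. Then M2 = (M1 ⊕ M2) ⊕ M1 over the first 7 bytes.
byte 0: (91 ⊕ 51) ⊕ 48 = c0 ⊕ 48 = 88
byte 1: (55 ⊕ c4) ⊕ 54 = 91 ⊕ 54 = c5
byte 2: (f6 ⊕ c1) ⊕ 54 = 37 ⊕ 54 = 63
byte 3: (a4 ⊕ c5) ⊕ 50 = 61 ⊕ 50 = 31
byte 4: (bf ⊕ 8f) ⊕ 2f = 30 ⊕ 2f = 1f
byte 5: (ac ⊕ 5f) ⊕ 31 = f3 ⊕ 31 = c2
byte 6: (c0 ⊕ 64) ⊕ 20 = a4 ⊕ 20 = 84

88c563311fc284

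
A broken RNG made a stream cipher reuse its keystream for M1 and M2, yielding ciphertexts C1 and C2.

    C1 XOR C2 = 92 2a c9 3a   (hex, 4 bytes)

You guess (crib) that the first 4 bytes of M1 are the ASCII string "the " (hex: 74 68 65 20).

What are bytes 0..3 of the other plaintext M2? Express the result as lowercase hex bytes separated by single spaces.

e6 42 ac 1a

Since C1 ⊕ C2 = M1 ⊕ M2, XORing with the guessed M1 bytes yields the corresponding M2 bytes: M2 = (C1 ⊕ C2) ⊕ M1.
146 ^ 116 = 230
 42 ^ 104 =  66
201 ^ 101 = 172
 58 ^  32 =  26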